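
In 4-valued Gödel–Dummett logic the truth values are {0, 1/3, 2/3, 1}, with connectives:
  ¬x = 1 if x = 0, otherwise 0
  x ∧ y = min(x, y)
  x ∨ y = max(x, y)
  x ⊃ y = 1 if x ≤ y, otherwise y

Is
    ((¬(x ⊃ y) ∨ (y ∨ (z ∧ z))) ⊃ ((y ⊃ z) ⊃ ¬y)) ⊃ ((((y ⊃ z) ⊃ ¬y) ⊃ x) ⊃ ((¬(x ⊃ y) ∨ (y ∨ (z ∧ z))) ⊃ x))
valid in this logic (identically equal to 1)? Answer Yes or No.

Yes

At x = 0, y = 1, z = 2/3, for instance:
x ⊃ y = 0 ⊃ 1 = 1
¬(x ⊃ y) = ¬1 = 0
z ∧ z = 2/3 ∧ 2/3 = 2/3
y ∨ (z ∧ z) = 1 ∨ 2/3 = 1
¬(x ⊃ y) ∨ (y ∨ (z ∧ z)) = 0 ∨ 1 = 1
y ⊃ z = 1 ⊃ 2/3 = 2/3
¬y = ¬1 = 0
(y ⊃ z) ⊃ ¬y = 2/3 ⊃ 0 = 0
(¬(x ⊃ y) ∨ (y ∨ (z ∧ z))) ⊃ ((y ⊃ z) ⊃ ¬y) = 1 ⊃ 0 = 0
((y ⊃ z) ⊃ ¬y) ⊃ x = 0 ⊃ 0 = 1
(¬(x ⊃ y) ∨ (y ∨ (z ∧ z))) ⊃ x = 1 ⊃ 0 = 0
(((y ⊃ z) ⊃ ¬y) ⊃ x) ⊃ ((¬(x ⊃ y) ∨ (y ∨ (z ∧ z))) ⊃ x) = 1 ⊃ 0 = 0
((¬(x ⊃ y) ∨ (y ∨ (z ∧ z))) ⊃ ((y ⊃ z) ⊃ ¬y)) ⊃ ((((y ⊃ z) ⊃ ¬y) ⊃ x) ⊃ ((¬(x ⊃ y) ∨ (y ∨ (z ∧ z))) ⊃ x)) = 0 ⊃ 0 = 1
and checking the remaining 63 assignments likewise gives ≥ 1 in every case.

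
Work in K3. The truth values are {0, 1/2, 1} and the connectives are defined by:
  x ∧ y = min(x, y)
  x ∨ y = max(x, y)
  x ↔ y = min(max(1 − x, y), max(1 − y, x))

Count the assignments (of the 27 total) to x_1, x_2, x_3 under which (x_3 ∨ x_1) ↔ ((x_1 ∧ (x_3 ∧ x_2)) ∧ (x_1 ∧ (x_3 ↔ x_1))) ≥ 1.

4

value 1: 4 assignments (counts)
value 1/2: 14 assignments
value 0: 9 assignments
So 4 of the 27 assignments meet the threshold.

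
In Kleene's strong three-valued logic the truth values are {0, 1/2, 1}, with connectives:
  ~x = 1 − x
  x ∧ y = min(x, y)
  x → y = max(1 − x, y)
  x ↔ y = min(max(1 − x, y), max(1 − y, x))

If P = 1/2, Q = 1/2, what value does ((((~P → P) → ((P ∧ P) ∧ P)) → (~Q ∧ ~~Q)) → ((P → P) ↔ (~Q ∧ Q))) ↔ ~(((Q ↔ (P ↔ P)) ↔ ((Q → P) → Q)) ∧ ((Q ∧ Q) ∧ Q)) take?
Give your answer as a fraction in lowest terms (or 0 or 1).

1/2

~P = ~1/2 = 1/2
~P → P = 1/2 → 1/2 = 1/2
P ∧ P = 1/2 ∧ 1/2 = 1/2
(P ∧ P) ∧ P = 1/2 ∧ 1/2 = 1/2
(~P → P) → ((P ∧ P) ∧ P) = 1/2 → 1/2 = 1/2
~Q = ~1/2 = 1/2
~Q = ~1/2 = 1/2
~~Q = ~1/2 = 1/2
~Q ∧ ~~Q = 1/2 ∧ 1/2 = 1/2
((~P → P) → ((P ∧ P) ∧ P)) → (~Q ∧ ~~Q) = 1/2 → 1/2 = 1/2
P → P = 1/2 → 1/2 = 1/2
~Q = ~1/2 = 1/2
~Q ∧ Q = 1/2 ∧ 1/2 = 1/2
(P → P) ↔ (~Q ∧ Q) = 1/2 ↔ 1/2 = 1/2
(((~P → P) → ((P ∧ P) ∧ P)) → (~Q ∧ ~~Q)) → ((P → P) ↔ (~Q ∧ Q)) = 1/2 → 1/2 = 1/2
P ↔ P = 1/2 ↔ 1/2 = 1/2
Q ↔ (P ↔ P) = 1/2 ↔ 1/2 = 1/2
Q → P = 1/2 → 1/2 = 1/2
(Q → P) → Q = 1/2 → 1/2 = 1/2
(Q ↔ (P ↔ P)) ↔ ((Q → P) → Q) = 1/2 ↔ 1/2 = 1/2
Q ∧ Q = 1/2 ∧ 1/2 = 1/2
(Q ∧ Q) ∧ Q = 1/2 ∧ 1/2 = 1/2
((Q ↔ (P ↔ P)) ↔ ((Q → P) → Q)) ∧ ((Q ∧ Q) ∧ Q) = 1/2 ∧ 1/2 = 1/2
~(((Q ↔ (P ↔ P)) ↔ ((Q → P) → Q)) ∧ ((Q ∧ Q) ∧ Q)) = ~1/2 = 1/2
((((~P → P) → ((P ∧ P) ∧ P)) → (~Q ∧ ~~Q)) → ((P → P) ↔ (~Q ∧ Q))) ↔ ~(((Q ↔ (P ↔ P)) ↔ ((Q → P) → Q)) ∧ ((Q ∧ Q) ∧ Q)) = 1/2 ↔ 1/2 = 1/2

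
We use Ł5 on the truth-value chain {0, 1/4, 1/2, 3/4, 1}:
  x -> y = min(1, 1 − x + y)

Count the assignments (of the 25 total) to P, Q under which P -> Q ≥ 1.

value 1: 15 assignments (counts)
value 3/4: 4 assignments
value 1/2: 3 assignments
value 1/4: 2 assignments
value 0: 1 assignment
So 15 of the 25 assignments meet the threshold.

15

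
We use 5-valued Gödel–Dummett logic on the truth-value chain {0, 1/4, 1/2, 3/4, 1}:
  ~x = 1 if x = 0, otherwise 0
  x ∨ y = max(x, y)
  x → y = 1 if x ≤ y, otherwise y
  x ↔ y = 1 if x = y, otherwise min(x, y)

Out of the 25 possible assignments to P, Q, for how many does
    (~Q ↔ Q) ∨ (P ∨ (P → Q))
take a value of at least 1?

value 1: 19 assignments (counts)
value 3/4: 3 assignments
value 1/2: 2 assignments
value 1/4: 1 assignment
So 19 of the 25 assignments meet the threshold.

19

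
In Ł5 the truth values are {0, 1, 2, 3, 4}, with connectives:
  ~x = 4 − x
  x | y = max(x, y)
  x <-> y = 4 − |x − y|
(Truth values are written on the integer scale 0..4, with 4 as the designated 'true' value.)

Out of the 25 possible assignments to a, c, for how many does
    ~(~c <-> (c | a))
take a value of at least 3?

value 4: 6 assignments (counts)
value 3: 2 assignments (counts)
value 2: 8 assignments
value 1: 4 assignments
value 0: 5 assignments
So 8 of the 25 assignments meet the threshold.

8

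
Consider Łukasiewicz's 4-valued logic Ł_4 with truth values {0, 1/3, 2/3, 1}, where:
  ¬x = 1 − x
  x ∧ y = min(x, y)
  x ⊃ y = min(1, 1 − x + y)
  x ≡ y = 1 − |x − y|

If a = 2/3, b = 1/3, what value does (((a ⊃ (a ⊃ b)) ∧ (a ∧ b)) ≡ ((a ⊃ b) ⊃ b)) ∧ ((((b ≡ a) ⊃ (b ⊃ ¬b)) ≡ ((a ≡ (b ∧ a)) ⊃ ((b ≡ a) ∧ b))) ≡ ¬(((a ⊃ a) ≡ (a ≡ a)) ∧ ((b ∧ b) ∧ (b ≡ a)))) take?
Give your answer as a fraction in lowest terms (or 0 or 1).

2/3

a ⊃ b = 2/3 ⊃ 1/3 = 2/3
a ⊃ (a ⊃ b) = 2/3 ⊃ 2/3 = 1
a ∧ b = 2/3 ∧ 1/3 = 1/3
(a ⊃ (a ⊃ b)) ∧ (a ∧ b) = 1 ∧ 1/3 = 1/3
a ⊃ b = 2/3 ⊃ 1/3 = 2/3
(a ⊃ b) ⊃ b = 2/3 ⊃ 1/3 = 2/3
((a ⊃ (a ⊃ b)) ∧ (a ∧ b)) ≡ ((a ⊃ b) ⊃ b) = 1/3 ≡ 2/3 = 2/3
b ≡ a = 1/3 ≡ 2/3 = 2/3
¬b = ¬1/3 = 2/3
b ⊃ ¬b = 1/3 ⊃ 2/3 = 1
(b ≡ a) ⊃ (b ⊃ ¬b) = 2/3 ⊃ 1 = 1
b ∧ a = 1/3 ∧ 2/3 = 1/3
a ≡ (b ∧ a) = 2/3 ≡ 1/3 = 2/3
b ≡ a = 1/3 ≡ 2/3 = 2/3
(b ≡ a) ∧ b = 2/3 ∧ 1/3 = 1/3
(a ≡ (b ∧ a)) ⊃ ((b ≡ a) ∧ b) = 2/3 ⊃ 1/3 = 2/3
((b ≡ a) ⊃ (b ⊃ ¬b)) ≡ ((a ≡ (b ∧ a)) ⊃ ((b ≡ a) ∧ b)) = 1 ≡ 2/3 = 2/3
a ⊃ a = 2/3 ⊃ 2/3 = 1
a ≡ a = 2/3 ≡ 2/3 = 1
(a ⊃ a) ≡ (a ≡ a) = 1 ≡ 1 = 1
b ∧ b = 1/3 ∧ 1/3 = 1/3
b ≡ a = 1/3 ≡ 2/3 = 2/3
(b ∧ b) ∧ (b ≡ a) = 1/3 ∧ 2/3 = 1/3
((a ⊃ a) ≡ (a ≡ a)) ∧ ((b ∧ b) ∧ (b ≡ a)) = 1 ∧ 1/3 = 1/3
¬(((a ⊃ a) ≡ (a ≡ a)) ∧ ((b ∧ b) ∧ (b ≡ a))) = ¬1/3 = 2/3
(((b ≡ a) ⊃ (b ⊃ ¬b)) ≡ ((a ≡ (b ∧ a)) ⊃ ((b ≡ a) ∧ b))) ≡ ¬(((a ⊃ a) ≡ (a ≡ a)) ∧ ((b ∧ b) ∧ (b ≡ a))) = 2/3 ≡ 2/3 = 1
(((a ⊃ (a ⊃ b)) ∧ (a ∧ b)) ≡ ((a ⊃ b) ⊃ b)) ∧ ((((b ≡ a) ⊃ (b ⊃ ¬b)) ≡ ((a ≡ (b ∧ a)) ⊃ ((b ≡ a) ∧ b))) ≡ ¬(((a ⊃ a) ≡ (a ≡ a)) ∧ ((b ∧ b) ∧ (b ≡ a)))) = 2/3 ∧ 1 = 2/3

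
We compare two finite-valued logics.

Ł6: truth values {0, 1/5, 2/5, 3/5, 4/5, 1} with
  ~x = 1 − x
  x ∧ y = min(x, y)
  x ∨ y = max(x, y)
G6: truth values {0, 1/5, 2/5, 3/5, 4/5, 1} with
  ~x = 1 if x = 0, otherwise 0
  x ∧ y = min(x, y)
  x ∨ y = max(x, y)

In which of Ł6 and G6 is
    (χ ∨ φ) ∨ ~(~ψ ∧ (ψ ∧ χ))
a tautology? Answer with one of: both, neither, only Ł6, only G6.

only G6

In Ł6: at φ = 0, ψ = 1/5, χ = 1/5 the value is 4/5 — not a tautology.
In G6: every assignment gives 1 — tautology.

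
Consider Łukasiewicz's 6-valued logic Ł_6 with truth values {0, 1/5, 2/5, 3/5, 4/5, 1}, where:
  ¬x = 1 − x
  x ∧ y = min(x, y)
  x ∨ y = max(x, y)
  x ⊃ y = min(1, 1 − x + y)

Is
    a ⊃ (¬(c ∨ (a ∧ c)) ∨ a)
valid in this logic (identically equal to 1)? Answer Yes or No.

At a = 0, c = 1/5, for instance:
a ∧ c = 0 ∧ 1/5 = 0
c ∨ (a ∧ c) = 1/5 ∨ 0 = 1/5
¬(c ∨ (a ∧ c)) = ¬1/5 = 4/5
¬(c ∨ (a ∧ c)) ∨ a = 4/5 ∨ 0 = 4/5
a ⊃ (¬(c ∨ (a ∧ c)) ∨ a) = 0 ⊃ 4/5 = 1
and checking the remaining 35 assignments likewise gives ≥ 1 in every case.

Yes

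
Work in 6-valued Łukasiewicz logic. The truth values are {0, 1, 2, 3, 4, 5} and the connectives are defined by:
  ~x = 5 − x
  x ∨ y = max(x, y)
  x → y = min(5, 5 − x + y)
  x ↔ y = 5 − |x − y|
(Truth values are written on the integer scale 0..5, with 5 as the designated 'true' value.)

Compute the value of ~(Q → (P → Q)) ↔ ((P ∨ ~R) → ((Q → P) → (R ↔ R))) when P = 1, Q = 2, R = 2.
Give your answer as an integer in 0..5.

0

P → Q = 1 → 2 = 5
Q → (P → Q) = 2 → 5 = 5
~(Q → (P → Q)) = ~5 = 0
~R = ~2 = 3
P ∨ ~R = 1 ∨ 3 = 3
Q → P = 2 → 1 = 4
R ↔ R = 2 ↔ 2 = 5
(Q → P) → (R ↔ R) = 4 → 5 = 5
(P ∨ ~R) → ((Q → P) → (R ↔ R)) = 3 → 5 = 5
~(Q → (P → Q)) ↔ ((P ∨ ~R) → ((Q → P) → (R ↔ R))) = 0 ↔ 5 = 0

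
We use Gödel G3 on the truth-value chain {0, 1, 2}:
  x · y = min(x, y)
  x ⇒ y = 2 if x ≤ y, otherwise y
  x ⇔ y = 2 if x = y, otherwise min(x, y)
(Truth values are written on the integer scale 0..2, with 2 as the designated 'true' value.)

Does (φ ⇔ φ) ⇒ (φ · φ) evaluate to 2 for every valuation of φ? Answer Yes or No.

Counterexample: take φ = 0.
φ ⇔ φ = 0 ⇔ 0 = 2
φ · φ = 0 · 0 = 0
(φ ⇔ φ) ⇒ (φ · φ) = 2 ⇒ 0 = 0
This gives 0 ≠ 2.

No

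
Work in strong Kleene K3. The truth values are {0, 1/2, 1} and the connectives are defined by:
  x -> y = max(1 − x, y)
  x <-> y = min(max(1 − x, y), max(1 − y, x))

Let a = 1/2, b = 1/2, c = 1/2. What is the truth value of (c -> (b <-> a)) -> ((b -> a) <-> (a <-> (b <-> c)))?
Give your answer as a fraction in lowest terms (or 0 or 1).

b <-> a = 1/2 <-> 1/2 = 1/2
c -> (b <-> a) = 1/2 -> 1/2 = 1/2
b -> a = 1/2 -> 1/2 = 1/2
b <-> c = 1/2 <-> 1/2 = 1/2
a <-> (b <-> c) = 1/2 <-> 1/2 = 1/2
(b -> a) <-> (a <-> (b <-> c)) = 1/2 <-> 1/2 = 1/2
(c -> (b <-> a)) -> ((b -> a) <-> (a <-> (b <-> c))) = 1/2 -> 1/2 = 1/2

1/2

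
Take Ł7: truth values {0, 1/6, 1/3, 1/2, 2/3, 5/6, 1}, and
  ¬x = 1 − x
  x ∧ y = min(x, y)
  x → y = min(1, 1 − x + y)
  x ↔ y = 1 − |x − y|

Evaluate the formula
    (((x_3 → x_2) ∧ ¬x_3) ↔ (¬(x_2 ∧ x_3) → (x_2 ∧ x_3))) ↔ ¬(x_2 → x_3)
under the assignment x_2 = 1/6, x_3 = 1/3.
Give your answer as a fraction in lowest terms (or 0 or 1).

x_3 → x_2 = 1/3 → 1/6 = 5/6
¬x_3 = ¬1/3 = 2/3
(x_3 → x_2) ∧ ¬x_3 = 5/6 ∧ 2/3 = 2/3
x_2 ∧ x_3 = 1/6 ∧ 1/3 = 1/6
¬(x_2 ∧ x_3) = ¬1/6 = 5/6
x_2 ∧ x_3 = 1/6 ∧ 1/3 = 1/6
¬(x_2 ∧ x_3) → (x_2 ∧ x_3) = 5/6 → 1/6 = 1/3
((x_3 → x_2) ∧ ¬x_3) ↔ (¬(x_2 ∧ x_3) → (x_2 ∧ x_3)) = 2/3 ↔ 1/3 = 2/3
x_2 → x_3 = 1/6 → 1/3 = 1
¬(x_2 → x_3) = ¬1 = 0
(((x_3 → x_2) ∧ ¬x_3) ↔ (¬(x_2 ∧ x_3) → (x_2 ∧ x_3))) ↔ ¬(x_2 → x_3) = 2/3 ↔ 0 = 1/3

1/3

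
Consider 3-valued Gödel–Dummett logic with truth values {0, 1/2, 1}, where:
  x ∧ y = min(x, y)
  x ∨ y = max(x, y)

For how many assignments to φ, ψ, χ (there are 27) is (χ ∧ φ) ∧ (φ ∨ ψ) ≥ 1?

value 1: 3 assignments (counts)
value 1/2: 9 assignments
value 0: 15 assignments
So 3 of the 27 assignments meet the threshold.

3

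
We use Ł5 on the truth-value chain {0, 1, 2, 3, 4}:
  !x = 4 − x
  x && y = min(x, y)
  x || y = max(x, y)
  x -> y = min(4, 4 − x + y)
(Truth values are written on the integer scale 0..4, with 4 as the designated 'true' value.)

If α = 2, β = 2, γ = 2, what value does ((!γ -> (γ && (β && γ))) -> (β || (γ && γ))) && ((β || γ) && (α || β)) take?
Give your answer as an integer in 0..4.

!γ = !2 = 2
β && γ = 2 && 2 = 2
γ && (β && γ) = 2 && 2 = 2
!γ -> (γ && (β && γ)) = 2 -> 2 = 4
γ && γ = 2 && 2 = 2
β || (γ && γ) = 2 || 2 = 2
(!γ -> (γ && (β && γ))) -> (β || (γ && γ)) = 4 -> 2 = 2
β || γ = 2 || 2 = 2
α || β = 2 || 2 = 2
(β || γ) && (α || β) = 2 && 2 = 2
((!γ -> (γ && (β && γ))) -> (β || (γ && γ))) && ((β || γ) && (α || β)) = 2 && 2 = 2

2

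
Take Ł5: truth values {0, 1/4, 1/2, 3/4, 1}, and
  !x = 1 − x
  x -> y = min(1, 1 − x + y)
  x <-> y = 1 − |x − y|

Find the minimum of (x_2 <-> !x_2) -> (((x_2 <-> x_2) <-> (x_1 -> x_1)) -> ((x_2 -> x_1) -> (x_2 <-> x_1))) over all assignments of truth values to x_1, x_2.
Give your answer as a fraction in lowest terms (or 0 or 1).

Take x_1 = 1, x_2 = 1/2:
!x_2 = !1/2 = 1/2
x_2 <-> !x_2 = 1/2 <-> 1/2 = 1
x_2 <-> x_2 = 1/2 <-> 1/2 = 1
x_1 -> x_1 = 1 -> 1 = 1
(x_2 <-> x_2) <-> (x_1 -> x_1) = 1 <-> 1 = 1
x_2 -> x_1 = 1/2 -> 1 = 1
x_2 <-> x_1 = 1/2 <-> 1 = 1/2
(x_2 -> x_1) -> (x_2 <-> x_1) = 1 -> 1/2 = 1/2
((x_2 <-> x_2) <-> (x_1 -> x_1)) -> ((x_2 -> x_1) -> (x_2 <-> x_1)) = 1 -> 1/2 = 1/2
(x_2 <-> !x_2) -> (((x_2 <-> x_2) <-> (x_1 -> x_1)) -> ((x_2 -> x_1) -> (x_2 <-> x_1))) = 1 -> 1/2 = 1/2
No assignment yields a value below 1/2, so this is the minimum.

1/2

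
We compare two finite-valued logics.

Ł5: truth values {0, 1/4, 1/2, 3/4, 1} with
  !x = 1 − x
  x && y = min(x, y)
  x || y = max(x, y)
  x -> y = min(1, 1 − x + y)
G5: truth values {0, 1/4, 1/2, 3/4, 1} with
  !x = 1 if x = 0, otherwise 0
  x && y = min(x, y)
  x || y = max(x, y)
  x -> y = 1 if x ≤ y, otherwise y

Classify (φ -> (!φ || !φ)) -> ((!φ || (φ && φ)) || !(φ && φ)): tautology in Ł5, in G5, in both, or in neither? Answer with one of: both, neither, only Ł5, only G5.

only G5

In Ł5: at φ = 1/4 the value is 3/4 — not a tautology.
In G5: every assignment gives 1 — tautology.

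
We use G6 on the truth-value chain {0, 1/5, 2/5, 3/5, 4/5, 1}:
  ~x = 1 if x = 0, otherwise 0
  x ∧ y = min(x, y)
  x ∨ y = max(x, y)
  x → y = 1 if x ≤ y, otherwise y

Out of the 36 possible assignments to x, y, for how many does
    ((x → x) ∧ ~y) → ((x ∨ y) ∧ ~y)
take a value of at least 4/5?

32

value 1: 31 assignments (counts)
value 4/5: 1 assignment (counts)
value 3/5: 1 assignment
value 2/5: 1 assignment
value 1/5: 1 assignment
value 0: 1 assignment
So 32 of the 36 assignments meet the threshold.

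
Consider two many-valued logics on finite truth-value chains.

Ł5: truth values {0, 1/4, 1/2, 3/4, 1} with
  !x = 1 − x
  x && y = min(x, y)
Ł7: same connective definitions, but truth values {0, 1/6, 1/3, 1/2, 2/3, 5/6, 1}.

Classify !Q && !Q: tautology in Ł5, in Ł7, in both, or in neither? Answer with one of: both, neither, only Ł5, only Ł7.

In Ł5: at Q = 1/4 the value is 3/4 — not a tautology.
In Ł7: at Q = 1/6 the value is 5/6 — not a tautology.

neither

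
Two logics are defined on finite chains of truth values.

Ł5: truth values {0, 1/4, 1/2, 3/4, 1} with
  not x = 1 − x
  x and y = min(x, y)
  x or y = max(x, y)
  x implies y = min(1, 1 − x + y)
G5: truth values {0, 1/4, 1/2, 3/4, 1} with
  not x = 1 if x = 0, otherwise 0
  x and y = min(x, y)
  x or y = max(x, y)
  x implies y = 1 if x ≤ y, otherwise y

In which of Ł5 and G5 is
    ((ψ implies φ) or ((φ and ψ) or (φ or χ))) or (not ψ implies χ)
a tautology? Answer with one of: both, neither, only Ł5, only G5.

In Ł5: at φ = 0, ψ = 1/4, χ = 0 the value is 3/4 — not a tautology.
In G5: every assignment gives 1 — tautology.

only G5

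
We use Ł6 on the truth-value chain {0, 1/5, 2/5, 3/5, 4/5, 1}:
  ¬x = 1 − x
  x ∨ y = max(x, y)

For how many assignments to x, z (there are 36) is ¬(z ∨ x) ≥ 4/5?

4

value 1: 1 assignment (counts)
value 4/5: 3 assignments (counts)
value 3/5: 5 assignments
value 2/5: 7 assignments
value 1/5: 9 assignments
value 0: 11 assignments
So 4 of the 36 assignments meet the threshold.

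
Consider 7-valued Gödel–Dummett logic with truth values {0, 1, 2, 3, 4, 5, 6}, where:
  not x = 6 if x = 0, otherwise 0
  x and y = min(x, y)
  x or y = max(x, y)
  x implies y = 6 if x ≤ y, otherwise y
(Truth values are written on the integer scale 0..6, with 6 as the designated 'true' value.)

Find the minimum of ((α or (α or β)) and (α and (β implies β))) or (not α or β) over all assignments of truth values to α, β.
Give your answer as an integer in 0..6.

1

Take α = 1, β = 0:
α or β = 1 or 0 = 1
α or (α or β) = 1 or 1 = 1
β implies β = 0 implies 0 = 6
α and (β implies β) = 1 and 6 = 1
(α or (α or β)) and (α and (β implies β)) = 1 and 1 = 1
not α = not 1 = 0
not α or β = 0 or 0 = 0
((α or (α or β)) and (α and (β implies β))) or (not α or β) = 1 or 0 = 1
No assignment yields a value below 1, so this is the minimum.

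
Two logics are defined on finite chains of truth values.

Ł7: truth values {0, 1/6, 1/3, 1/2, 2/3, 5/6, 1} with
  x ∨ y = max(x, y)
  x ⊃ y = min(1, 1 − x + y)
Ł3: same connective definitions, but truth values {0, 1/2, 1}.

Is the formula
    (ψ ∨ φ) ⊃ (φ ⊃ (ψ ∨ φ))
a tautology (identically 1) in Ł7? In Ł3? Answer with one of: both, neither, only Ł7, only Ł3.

In Ł7: every assignment gives 1 — tautology.
In Ł3: every assignment gives 1 — tautology.

both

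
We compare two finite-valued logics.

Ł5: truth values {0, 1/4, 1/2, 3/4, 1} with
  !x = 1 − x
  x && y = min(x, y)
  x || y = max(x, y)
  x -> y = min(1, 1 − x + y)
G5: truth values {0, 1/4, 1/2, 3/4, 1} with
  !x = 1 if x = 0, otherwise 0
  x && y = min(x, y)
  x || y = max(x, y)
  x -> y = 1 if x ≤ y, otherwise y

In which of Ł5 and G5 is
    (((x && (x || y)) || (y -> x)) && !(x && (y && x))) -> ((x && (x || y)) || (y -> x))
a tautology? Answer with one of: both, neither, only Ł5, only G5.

In Ł5: every assignment gives 1 — tautology.
In G5: every assignment gives 1 — tautology.

both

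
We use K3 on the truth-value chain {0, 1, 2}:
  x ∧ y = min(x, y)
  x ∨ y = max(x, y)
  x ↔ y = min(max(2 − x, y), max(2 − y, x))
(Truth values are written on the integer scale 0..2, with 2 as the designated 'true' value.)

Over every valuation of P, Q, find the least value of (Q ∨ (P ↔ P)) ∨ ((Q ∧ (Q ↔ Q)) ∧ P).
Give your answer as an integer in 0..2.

1

Take P = 1, Q = 0:
P ↔ P = 1 ↔ 1 = 1
Q ∨ (P ↔ P) = 0 ∨ 1 = 1
Q ↔ Q = 0 ↔ 0 = 2
Q ∧ (Q ↔ Q) = 0 ∧ 2 = 0
(Q ∧ (Q ↔ Q)) ∧ P = 0 ∧ 1 = 0
(Q ∨ (P ↔ P)) ∨ ((Q ∧ (Q ↔ Q)) ∧ P) = 1 ∨ 0 = 1
No assignment yields a value below 1, so this is the minimum.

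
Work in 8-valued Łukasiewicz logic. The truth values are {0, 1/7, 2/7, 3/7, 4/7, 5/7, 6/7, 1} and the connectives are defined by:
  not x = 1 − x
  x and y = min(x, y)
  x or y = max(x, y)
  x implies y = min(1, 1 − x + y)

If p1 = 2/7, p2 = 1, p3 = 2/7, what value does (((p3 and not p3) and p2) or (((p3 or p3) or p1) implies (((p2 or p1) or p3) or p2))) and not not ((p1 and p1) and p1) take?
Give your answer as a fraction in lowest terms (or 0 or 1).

not p3 = not 2/7 = 5/7
p3 and not p3 = 2/7 and 5/7 = 2/7
(p3 and not p3) and p2 = 2/7 and 1 = 2/7
p3 or p3 = 2/7 or 2/7 = 2/7
(p3 or p3) or p1 = 2/7 or 2/7 = 2/7
p2 or p1 = 1 or 2/7 = 1
(p2 or p1) or p3 = 1 or 2/7 = 1
((p2 or p1) or p3) or p2 = 1 or 1 = 1
((p3 or p3) or p1) implies (((p2 or p1) or p3) or p2) = 2/7 implies 1 = 1
((p3 and not p3) and p2) or (((p3 or p3) or p1) implies (((p2 or p1) or p3) or p2)) = 2/7 or 1 = 1
p1 and p1 = 2/7 and 2/7 = 2/7
(p1 and p1) and p1 = 2/7 and 2/7 = 2/7
not ((p1 and p1) and p1) = not 2/7 = 5/7
not not ((p1 and p1) and p1) = not 5/7 = 2/7
(((p3 and not p3) and p2) or (((p3 or p3) or p1) implies (((p2 or p1) or p3) or p2))) and not not ((p1 and p1) and p1) = 1 and 2/7 = 2/7

2/7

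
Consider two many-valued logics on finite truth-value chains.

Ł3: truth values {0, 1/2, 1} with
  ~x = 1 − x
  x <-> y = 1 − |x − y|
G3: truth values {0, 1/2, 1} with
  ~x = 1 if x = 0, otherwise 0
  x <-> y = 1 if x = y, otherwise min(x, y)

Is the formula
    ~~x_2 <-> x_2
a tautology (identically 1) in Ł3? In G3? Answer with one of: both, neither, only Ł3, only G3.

only Ł3

In Ł3: every assignment gives 1 — tautology.
In G3: at x_2 = 1/2 the value is 1/2 — not a tautology.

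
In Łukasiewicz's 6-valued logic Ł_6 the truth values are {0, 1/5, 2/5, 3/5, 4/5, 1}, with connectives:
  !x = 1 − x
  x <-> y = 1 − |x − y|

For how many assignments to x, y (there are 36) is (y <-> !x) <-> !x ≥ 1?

value 1: 8 assignments (counts)
value 4/5: 10 assignments
value 3/5: 7 assignments
value 2/5: 6 assignments
value 1/5: 3 assignments
value 0: 2 assignments
So 8 of the 36 assignments meet the threshold.

8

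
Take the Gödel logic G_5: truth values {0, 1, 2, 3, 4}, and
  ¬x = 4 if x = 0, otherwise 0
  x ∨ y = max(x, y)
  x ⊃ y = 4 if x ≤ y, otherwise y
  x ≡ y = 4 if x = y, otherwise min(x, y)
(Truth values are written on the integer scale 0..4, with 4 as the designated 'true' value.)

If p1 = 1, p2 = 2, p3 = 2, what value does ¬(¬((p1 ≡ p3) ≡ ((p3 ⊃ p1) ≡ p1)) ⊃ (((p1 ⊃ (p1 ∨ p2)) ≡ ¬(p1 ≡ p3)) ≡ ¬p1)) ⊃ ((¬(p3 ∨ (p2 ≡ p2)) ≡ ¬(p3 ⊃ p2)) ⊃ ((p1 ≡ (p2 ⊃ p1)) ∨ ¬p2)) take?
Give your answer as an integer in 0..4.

p1 ≡ p3 = 1 ≡ 2 = 1
p3 ⊃ p1 = 2 ⊃ 1 = 1
(p3 ⊃ p1) ≡ p1 = 1 ≡ 1 = 4
(p1 ≡ p3) ≡ ((p3 ⊃ p1) ≡ p1) = 1 ≡ 4 = 1
¬((p1 ≡ p3) ≡ ((p3 ⊃ p1) ≡ p1)) = ¬1 = 0
p1 ∨ p2 = 1 ∨ 2 = 2
p1 ⊃ (p1 ∨ p2) = 1 ⊃ 2 = 4
p1 ≡ p3 = 1 ≡ 2 = 1
¬(p1 ≡ p3) = ¬1 = 0
(p1 ⊃ (p1 ∨ p2)) ≡ ¬(p1 ≡ p3) = 4 ≡ 0 = 0
¬p1 = ¬1 = 0
((p1 ⊃ (p1 ∨ p2)) ≡ ¬(p1 ≡ p3)) ≡ ¬p1 = 0 ≡ 0 = 4
¬((p1 ≡ p3) ≡ ((p3 ⊃ p1) ≡ p1)) ⊃ (((p1 ⊃ (p1 ∨ p2)) ≡ ¬(p1 ≡ p3)) ≡ ¬p1) = 0 ⊃ 4 = 4
¬(¬((p1 ≡ p3) ≡ ((p3 ⊃ p1) ≡ p1)) ⊃ (((p1 ⊃ (p1 ∨ p2)) ≡ ¬(p1 ≡ p3)) ≡ ¬p1)) = ¬4 = 0
p2 ≡ p2 = 2 ≡ 2 = 4
p3 ∨ (p2 ≡ p2) = 2 ∨ 4 = 4
¬(p3 ∨ (p2 ≡ p2)) = ¬4 = 0
p3 ⊃ p2 = 2 ⊃ 2 = 4
¬(p3 ⊃ p2) = ¬4 = 0
¬(p3 ∨ (p2 ≡ p2)) ≡ ¬(p3 ⊃ p2) = 0 ≡ 0 = 4
p2 ⊃ p1 = 2 ⊃ 1 = 1
p1 ≡ (p2 ⊃ p1) = 1 ≡ 1 = 4
¬p2 = ¬2 = 0
(p1 ≡ (p2 ⊃ p1)) ∨ ¬p2 = 4 ∨ 0 = 4
(¬(p3 ∨ (p2 ≡ p2)) ≡ ¬(p3 ⊃ p2)) ⊃ ((p1 ≡ (p2 ⊃ p1)) ∨ ¬p2) = 4 ⊃ 4 = 4
¬(¬((p1 ≡ p3) ≡ ((p3 ⊃ p1) ≡ p1)) ⊃ (((p1 ⊃ (p1 ∨ p2)) ≡ ¬(p1 ≡ p3)) ≡ ¬p1)) ⊃ ((¬(p3 ∨ (p2 ≡ p2)) ≡ ¬(p3 ⊃ p2)) ⊃ ((p1 ≡ (p2 ⊃ p1)) ∨ ¬p2)) = 0 ⊃ 4 = 4

4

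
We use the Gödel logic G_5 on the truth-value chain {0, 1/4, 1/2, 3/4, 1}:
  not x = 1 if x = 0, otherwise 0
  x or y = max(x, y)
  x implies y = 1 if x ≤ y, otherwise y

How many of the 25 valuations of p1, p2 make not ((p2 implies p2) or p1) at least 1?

0

value 0: 25 assignments
So 0 of the 25 assignments meet the threshold.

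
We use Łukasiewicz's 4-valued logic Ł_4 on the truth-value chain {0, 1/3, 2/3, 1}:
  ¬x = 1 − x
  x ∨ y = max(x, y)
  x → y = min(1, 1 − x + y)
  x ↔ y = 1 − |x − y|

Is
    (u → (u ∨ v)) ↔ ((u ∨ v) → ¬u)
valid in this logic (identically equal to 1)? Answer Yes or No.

No

Counterexample: take u = 1/3, v = 1.
u ∨ v = 1/3 ∨ 1 = 1
u → (u ∨ v) = 1/3 → 1 = 1
u ∨ v = 1/3 ∨ 1 = 1
¬u = ¬1/3 = 2/3
(u ∨ v) → ¬u = 1 → 2/3 = 2/3
(u → (u ∨ v)) ↔ ((u ∨ v) → ¬u) = 1 ↔ 2/3 = 2/3
This gives 2/3 ≠ 1.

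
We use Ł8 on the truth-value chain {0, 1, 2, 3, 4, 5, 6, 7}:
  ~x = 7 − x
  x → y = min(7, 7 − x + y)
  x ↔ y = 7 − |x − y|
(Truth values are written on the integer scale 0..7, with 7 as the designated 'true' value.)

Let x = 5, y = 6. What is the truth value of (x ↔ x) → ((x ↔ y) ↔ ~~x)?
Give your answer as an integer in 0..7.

x ↔ x = 5 ↔ 5 = 7
x ↔ y = 5 ↔ 6 = 6
~x = ~5 = 2
~~x = ~2 = 5
(x ↔ y) ↔ ~~x = 6 ↔ 5 = 6
(x ↔ x) → ((x ↔ y) ↔ ~~x) = 7 → 6 = 6

6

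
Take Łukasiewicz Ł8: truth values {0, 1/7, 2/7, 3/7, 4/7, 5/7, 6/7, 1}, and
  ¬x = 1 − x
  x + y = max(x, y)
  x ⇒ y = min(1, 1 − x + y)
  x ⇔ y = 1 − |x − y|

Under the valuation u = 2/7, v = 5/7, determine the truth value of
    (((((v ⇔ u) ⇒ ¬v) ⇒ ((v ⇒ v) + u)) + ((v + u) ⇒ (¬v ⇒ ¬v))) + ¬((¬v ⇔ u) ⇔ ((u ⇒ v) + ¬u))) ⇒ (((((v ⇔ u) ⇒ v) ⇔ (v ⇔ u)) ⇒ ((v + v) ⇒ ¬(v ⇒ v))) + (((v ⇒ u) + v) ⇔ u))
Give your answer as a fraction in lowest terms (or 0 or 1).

v ⇔ u = 5/7 ⇔ 2/7 = 4/7
¬v = ¬5/7 = 2/7
(v ⇔ u) ⇒ ¬v = 4/7 ⇒ 2/7 = 5/7
v ⇒ v = 5/7 ⇒ 5/7 = 1
(v ⇒ v) + u = 1 + 2/7 = 1
((v ⇔ u) ⇒ ¬v) ⇒ ((v ⇒ v) + u) = 5/7 ⇒ 1 = 1
v + u = 5/7 + 2/7 = 5/7
¬v = ¬5/7 = 2/7
¬v = ¬5/7 = 2/7
¬v ⇒ ¬v = 2/7 ⇒ 2/7 = 1
(v + u) ⇒ (¬v ⇒ ¬v) = 5/7 ⇒ 1 = 1
(((v ⇔ u) ⇒ ¬v) ⇒ ((v ⇒ v) + u)) + ((v + u) ⇒ (¬v ⇒ ¬v)) = 1 + 1 = 1
¬v = ¬5/7 = 2/7
¬v ⇔ u = 2/7 ⇔ 2/7 = 1
u ⇒ v = 2/7 ⇒ 5/7 = 1
¬u = ¬2/7 = 5/7
(u ⇒ v) + ¬u = 1 + 5/7 = 1
(¬v ⇔ u) ⇔ ((u ⇒ v) + ¬u) = 1 ⇔ 1 = 1
¬((¬v ⇔ u) ⇔ ((u ⇒ v) + ¬u)) = ¬1 = 0
((((v ⇔ u) ⇒ ¬v) ⇒ ((v ⇒ v) + u)) + ((v + u) ⇒ (¬v ⇒ ¬v))) + ¬((¬v ⇔ u) ⇔ ((u ⇒ v) + ¬u)) = 1 + 0 = 1
v ⇔ u = 5/7 ⇔ 2/7 = 4/7
(v ⇔ u) ⇒ v = 4/7 ⇒ 5/7 = 1
v ⇔ u = 5/7 ⇔ 2/7 = 4/7
((v ⇔ u) ⇒ v) ⇔ (v ⇔ u) = 1 ⇔ 4/7 = 4/7
v + v = 5/7 + 5/7 = 5/7
v ⇒ v = 5/7 ⇒ 5/7 = 1
¬(v ⇒ v) = ¬1 = 0
(v + v) ⇒ ¬(v ⇒ v) = 5/7 ⇒ 0 = 2/7
(((v ⇔ u) ⇒ v) ⇔ (v ⇔ u)) ⇒ ((v + v) ⇒ ¬(v ⇒ v)) = 4/7 ⇒ 2/7 = 5/7
v ⇒ u = 5/7 ⇒ 2/7 = 4/7
(v ⇒ u) + v = 4/7 + 5/7 = 5/7
((v ⇒ u) + v) ⇔ u = 5/7 ⇔ 2/7 = 4/7
((((v ⇔ u) ⇒ v) ⇔ (v ⇔ u)) ⇒ ((v + v) ⇒ ¬(v ⇒ v))) + (((v ⇒ u) + v) ⇔ u) = 5/7 + 4/7 = 5/7
(((((v ⇔ u) ⇒ ¬v) ⇒ ((v ⇒ v) + u)) + ((v + u) ⇒ (¬v ⇒ ¬v))) + ¬((¬v ⇔ u) ⇔ ((u ⇒ v) + ¬u))) ⇒ (((((v ⇔ u) ⇒ v) ⇔ (v ⇔ u)) ⇒ ((v + v) ⇒ ¬(v ⇒ v))) + (((v ⇒ u) + v) ⇔ u)) = 1 ⇒ 5/7 = 5/7

5/7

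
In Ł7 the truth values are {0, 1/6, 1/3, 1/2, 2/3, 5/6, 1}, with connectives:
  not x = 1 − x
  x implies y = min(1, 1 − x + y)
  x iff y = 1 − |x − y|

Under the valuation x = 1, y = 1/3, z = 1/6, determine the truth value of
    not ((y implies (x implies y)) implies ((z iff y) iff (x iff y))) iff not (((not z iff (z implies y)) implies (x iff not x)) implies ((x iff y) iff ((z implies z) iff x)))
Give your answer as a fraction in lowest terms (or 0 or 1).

1/2

x implies y = 1 implies 1/3 = 1/3
y implies (x implies y) = 1/3 implies 1/3 = 1
z iff y = 1/6 iff 1/3 = 5/6
x iff y = 1 iff 1/3 = 1/3
(z iff y) iff (x iff y) = 5/6 iff 1/3 = 1/2
(y implies (x implies y)) implies ((z iff y) iff (x iff y)) = 1 implies 1/2 = 1/2
not ((y implies (x implies y)) implies ((z iff y) iff (x iff y))) = not 1/2 = 1/2
not z = not 1/6 = 5/6
z implies y = 1/6 implies 1/3 = 1
not z iff (z implies y) = 5/6 iff 1 = 5/6
not x = not 1 = 0
x iff not x = 1 iff 0 = 0
(not z iff (z implies y)) implies (x iff not x) = 5/6 implies 0 = 1/6
x iff y = 1 iff 1/3 = 1/3
z implies z = 1/6 implies 1/6 = 1
(z implies z) iff x = 1 iff 1 = 1
(x iff y) iff ((z implies z) iff x) = 1/3 iff 1 = 1/3
((not z iff (z implies y)) implies (x iff not x)) implies ((x iff y) iff ((z implies z) iff x)) = 1/6 implies 1/3 = 1
not (((not z iff (z implies y)) implies (x iff not x)) implies ((x iff y) iff ((z implies z) iff x))) = not 1 = 0
not ((y implies (x implies y)) implies ((z iff y) iff (x iff y))) iff not (((not z iff (z implies y)) implies (x iff not x)) implies ((x iff y) iff ((z implies z) iff x))) = 1/2 iff 0 = 1/2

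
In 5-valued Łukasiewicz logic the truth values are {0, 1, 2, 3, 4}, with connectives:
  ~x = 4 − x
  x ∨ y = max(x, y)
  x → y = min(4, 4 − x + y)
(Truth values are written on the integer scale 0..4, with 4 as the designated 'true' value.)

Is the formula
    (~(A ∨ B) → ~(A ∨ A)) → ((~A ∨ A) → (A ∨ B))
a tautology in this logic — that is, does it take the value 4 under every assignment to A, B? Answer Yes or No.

Counterexample: take A = 0, B = 0.
A ∨ B = 0 ∨ 0 = 0
~(A ∨ B) = ~0 = 4
A ∨ A = 0 ∨ 0 = 0
~(A ∨ A) = ~0 = 4
~(A ∨ B) → ~(A ∨ A) = 4 → 4 = 4
~A = ~0 = 4
~A ∨ A = 4 ∨ 0 = 4
A ∨ B = 0 ∨ 0 = 0
(~A ∨ A) → (A ∨ B) = 4 → 0 = 0
(~(A ∨ B) → ~(A ∨ A)) → ((~A ∨ A) → (A ∨ B)) = 4 → 0 = 0
This gives 0 ≠ 4.

No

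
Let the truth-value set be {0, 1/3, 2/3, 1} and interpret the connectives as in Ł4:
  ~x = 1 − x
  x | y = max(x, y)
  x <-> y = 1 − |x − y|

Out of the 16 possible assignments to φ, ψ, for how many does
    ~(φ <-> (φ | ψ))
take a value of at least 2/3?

φ = 0, ψ = 0 ↦ 0  <
φ = 0, ψ = 1/3 ↦ 1/3  <
φ = 0, ψ = 2/3 ↦ 2/3  ≥
φ = 0, ψ = 1 ↦ 1  ≥
φ = 1/3, ψ = 0 ↦ 0  <
φ = 1/3, ψ = 1/3 ↦ 0  <
φ = 1/3, ψ = 2/3 ↦ 1/3  <
φ = 1/3, ψ = 1 ↦ 2/3  ≥
φ = 2/3, ψ = 0 ↦ 0  <
φ = 2/3, ψ = 1/3 ↦ 0  <
φ = 2/3, ψ = 2/3 ↦ 0  <
φ = 2/3, ψ = 1 ↦ 1/3  <
φ = 1, ψ = 0 ↦ 0  <
φ = 1, ψ = 1/3 ↦ 0  <
φ = 1, ψ = 2/3 ↦ 0  <
φ = 1, ψ = 1 ↦ 0  <
So 3 of the 16 assignments meet the threshold.

3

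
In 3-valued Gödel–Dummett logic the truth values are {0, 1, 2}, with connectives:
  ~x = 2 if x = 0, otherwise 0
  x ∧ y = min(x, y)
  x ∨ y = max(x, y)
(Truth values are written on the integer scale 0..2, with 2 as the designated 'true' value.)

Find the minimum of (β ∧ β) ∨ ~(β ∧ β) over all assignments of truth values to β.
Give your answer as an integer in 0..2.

Take β = 1:
β ∧ β = 1 ∧ 1 = 1
β ∧ β = 1 ∧ 1 = 1
~(β ∧ β) = ~1 = 0
(β ∧ β) ∨ ~(β ∧ β) = 1 ∨ 0 = 1
No assignment yields a value below 1, so this is the minimum.

1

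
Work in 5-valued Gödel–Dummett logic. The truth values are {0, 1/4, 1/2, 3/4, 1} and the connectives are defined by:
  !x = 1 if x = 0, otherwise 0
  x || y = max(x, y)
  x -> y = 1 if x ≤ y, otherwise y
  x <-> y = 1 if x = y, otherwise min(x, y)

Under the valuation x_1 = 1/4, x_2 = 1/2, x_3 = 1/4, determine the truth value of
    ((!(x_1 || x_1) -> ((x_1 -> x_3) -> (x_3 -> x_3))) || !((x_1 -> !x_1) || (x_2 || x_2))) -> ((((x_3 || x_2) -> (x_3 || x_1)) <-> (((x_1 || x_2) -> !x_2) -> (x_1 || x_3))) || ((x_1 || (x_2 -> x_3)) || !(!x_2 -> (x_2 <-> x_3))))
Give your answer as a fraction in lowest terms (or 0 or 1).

1/4

x_1 || x_1 = 1/4 || 1/4 = 1/4
!(x_1 || x_1) = !1/4 = 0
x_1 -> x_3 = 1/4 -> 1/4 = 1
x_3 -> x_3 = 1/4 -> 1/4 = 1
(x_1 -> x_3) -> (x_3 -> x_3) = 1 -> 1 = 1
!(x_1 || x_1) -> ((x_1 -> x_3) -> (x_3 -> x_3)) = 0 -> 1 = 1
!x_1 = !1/4 = 0
x_1 -> !x_1 = 1/4 -> 0 = 0
x_2 || x_2 = 1/2 || 1/2 = 1/2
(x_1 -> !x_1) || (x_2 || x_2) = 0 || 1/2 = 1/2
!((x_1 -> !x_1) || (x_2 || x_2)) = !1/2 = 0
(!(x_1 || x_1) -> ((x_1 -> x_3) -> (x_3 -> x_3))) || !((x_1 -> !x_1) || (x_2 || x_2)) = 1 || 0 = 1
x_3 || x_2 = 1/4 || 1/2 = 1/2
x_3 || x_1 = 1/4 || 1/4 = 1/4
(x_3 || x_2) -> (x_3 || x_1) = 1/2 -> 1/4 = 1/4
x_1 || x_2 = 1/4 || 1/2 = 1/2
!x_2 = !1/2 = 0
(x_1 || x_2) -> !x_2 = 1/2 -> 0 = 0
x_1 || x_3 = 1/4 || 1/4 = 1/4
((x_1 || x_2) -> !x_2) -> (x_1 || x_3) = 0 -> 1/4 = 1
((x_3 || x_2) -> (x_3 || x_1)) <-> (((x_1 || x_2) -> !x_2) -> (x_1 || x_3)) = 1/4 <-> 1 = 1/4
x_2 -> x_3 = 1/2 -> 1/4 = 1/4
x_1 || (x_2 -> x_3) = 1/4 || 1/4 = 1/4
!x_2 = !1/2 = 0
x_2 <-> x_3 = 1/2 <-> 1/4 = 1/4
!x_2 -> (x_2 <-> x_3) = 0 -> 1/4 = 1
!(!x_2 -> (x_2 <-> x_3)) = !1 = 0
(x_1 || (x_2 -> x_3)) || !(!x_2 -> (x_2 <-> x_3)) = 1/4 || 0 = 1/4
(((x_3 || x_2) -> (x_3 || x_1)) <-> (((x_1 || x_2) -> !x_2) -> (x_1 || x_3))) || ((x_1 || (x_2 -> x_3)) || !(!x_2 -> (x_2 <-> x_3))) = 1/4 || 1/4 = 1/4
((!(x_1 || x_1) -> ((x_1 -> x_3) -> (x_3 -> x_3))) || !((x_1 -> !x_1) || (x_2 || x_2))) -> ((((x_3 || x_2) -> (x_3 || x_1)) <-> (((x_1 || x_2) -> !x_2) -> (x_1 || x_3))) || ((x_1 || (x_2 -> x_3)) || !(!x_2 -> (x_2 <-> x_3)))) = 1 -> 1/4 = 1/4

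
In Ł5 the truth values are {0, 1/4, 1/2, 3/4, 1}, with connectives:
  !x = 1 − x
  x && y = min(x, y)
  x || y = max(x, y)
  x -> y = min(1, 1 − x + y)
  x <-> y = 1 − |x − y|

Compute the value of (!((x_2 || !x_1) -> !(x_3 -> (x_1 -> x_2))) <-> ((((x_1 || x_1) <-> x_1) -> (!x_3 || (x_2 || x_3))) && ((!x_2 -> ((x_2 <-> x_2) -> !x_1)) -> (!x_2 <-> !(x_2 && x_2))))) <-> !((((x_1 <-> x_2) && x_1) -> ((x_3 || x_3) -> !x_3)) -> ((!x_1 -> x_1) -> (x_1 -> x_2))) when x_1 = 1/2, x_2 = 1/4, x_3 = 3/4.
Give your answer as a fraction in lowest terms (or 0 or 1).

!x_1 = !1/2 = 1/2
x_2 || !x_1 = 1/4 || 1/2 = 1/2
x_1 -> x_2 = 1/2 -> 1/4 = 3/4
x_3 -> (x_1 -> x_2) = 3/4 -> 3/4 = 1
!(x_3 -> (x_1 -> x_2)) = !1 = 0
(x_2 || !x_1) -> !(x_3 -> (x_1 -> x_2)) = 1/2 -> 0 = 1/2
!((x_2 || !x_1) -> !(x_3 -> (x_1 -> x_2))) = !1/2 = 1/2
x_1 || x_1 = 1/2 || 1/2 = 1/2
(x_1 || x_1) <-> x_1 = 1/2 <-> 1/2 = 1
!x_3 = !3/4 = 1/4
x_2 || x_3 = 1/4 || 3/4 = 3/4
!x_3 || (x_2 || x_3) = 1/4 || 3/4 = 3/4
((x_1 || x_1) <-> x_1) -> (!x_3 || (x_2 || x_3)) = 1 -> 3/4 = 3/4
!x_2 = !1/4 = 3/4
x_2 <-> x_2 = 1/4 <-> 1/4 = 1
!x_1 = !1/2 = 1/2
(x_2 <-> x_2) -> !x_1 = 1 -> 1/2 = 1/2
!x_2 -> ((x_2 <-> x_2) -> !x_1) = 3/4 -> 1/2 = 3/4
!x_2 = !1/4 = 3/4
x_2 && x_2 = 1/4 && 1/4 = 1/4
!(x_2 && x_2) = !1/4 = 3/4
!x_2 <-> !(x_2 && x_2) = 3/4 <-> 3/4 = 1
(!x_2 -> ((x_2 <-> x_2) -> !x_1)) -> (!x_2 <-> !(x_2 && x_2)) = 3/4 -> 1 = 1
(((x_1 || x_1) <-> x_1) -> (!x_3 || (x_2 || x_3))) && ((!x_2 -> ((x_2 <-> x_2) -> !x_1)) -> (!x_2 <-> !(x_2 && x_2))) = 3/4 && 1 = 3/4
!((x_2 || !x_1) -> !(x_3 -> (x_1 -> x_2))) <-> ((((x_1 || x_1) <-> x_1) -> (!x_3 || (x_2 || x_3))) && ((!x_2 -> ((x_2 <-> x_2) -> !x_1)) -> (!x_2 <-> !(x_2 && x_2)))) = 1/2 <-> 3/4 = 3/4
x_1 <-> x_2 = 1/2 <-> 1/4 = 3/4
(x_1 <-> x_2) && x_1 = 3/4 && 1/2 = 1/2
x_3 || x_3 = 3/4 || 3/4 = 3/4
!x_3 = !3/4 = 1/4
(x_3 || x_3) -> !x_3 = 3/4 -> 1/4 = 1/2
((x_1 <-> x_2) && x_1) -> ((x_3 || x_3) -> !x_3) = 1/2 -> 1/2 = 1
!x_1 = !1/2 = 1/2
!x_1 -> x_1 = 1/2 -> 1/2 = 1
x_1 -> x_2 = 1/2 -> 1/4 = 3/4
(!x_1 -> x_1) -> (x_1 -> x_2) = 1 -> 3/4 = 3/4
(((x_1 <-> x_2) && x_1) -> ((x_3 || x_3) -> !x_3)) -> ((!x_1 -> x_1) -> (x_1 -> x_2)) = 1 -> 3/4 = 3/4
!((((x_1 <-> x_2) && x_1) -> ((x_3 || x_3) -> !x_3)) -> ((!x_1 -> x_1) -> (x_1 -> x_2))) = !3/4 = 1/4
(!((x_2 || !x_1) -> !(x_3 -> (x_1 -> x_2))) <-> ((((x_1 || x_1) <-> x_1) -> (!x_3 || (x_2 || x_3))) && ((!x_2 -> ((x_2 <-> x_2) -> !x_1)) -> (!x_2 <-> !(x_2 && x_2))))) <-> !((((x_1 <-> x_2) && x_1) -> ((x_3 || x_3) -> !x_3)) -> ((!x_1 -> x_1) -> (x_1 -> x_2))) = 3/4 <-> 1/4 = 1/2

1/2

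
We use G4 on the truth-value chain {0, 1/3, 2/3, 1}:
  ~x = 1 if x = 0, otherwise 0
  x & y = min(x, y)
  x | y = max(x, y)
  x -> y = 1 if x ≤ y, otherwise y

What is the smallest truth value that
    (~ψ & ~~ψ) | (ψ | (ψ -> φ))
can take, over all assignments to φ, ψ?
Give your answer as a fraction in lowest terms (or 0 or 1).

Take φ = 0, ψ = 1/3:
~ψ = ~1/3 = 0
~ψ = ~1/3 = 0
~~ψ = ~0 = 1
~ψ & ~~ψ = 0 & 1 = 0
ψ -> φ = 1/3 -> 0 = 0
ψ | (ψ -> φ) = 1/3 | 0 = 1/3
(~ψ & ~~ψ) | (ψ | (ψ -> φ)) = 0 | 1/3 = 1/3
No assignment yields a value below 1/3, so this is the minimum.

1/3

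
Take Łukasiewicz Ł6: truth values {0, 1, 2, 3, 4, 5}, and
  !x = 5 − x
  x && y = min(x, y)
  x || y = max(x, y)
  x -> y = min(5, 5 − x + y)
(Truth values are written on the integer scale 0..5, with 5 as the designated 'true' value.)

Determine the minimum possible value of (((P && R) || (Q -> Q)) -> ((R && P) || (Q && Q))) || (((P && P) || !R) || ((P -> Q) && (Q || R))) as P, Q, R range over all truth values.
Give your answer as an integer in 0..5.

Take P = 0, Q = 0, R = 2:
P && R = 0 && 2 = 0
Q -> Q = 0 -> 0 = 5
(P && R) || (Q -> Q) = 0 || 5 = 5
R && P = 2 && 0 = 0
Q && Q = 0 && 0 = 0
(R && P) || (Q && Q) = 0 || 0 = 0
((P && R) || (Q -> Q)) -> ((R && P) || (Q && Q)) = 5 -> 0 = 0
P && P = 0 && 0 = 0
!R = !2 = 3
(P && P) || !R = 0 || 3 = 3
P -> Q = 0 -> 0 = 5
Q || R = 0 || 2 = 2
(P -> Q) && (Q || R) = 5 && 2 = 2
((P && P) || !R) || ((P -> Q) && (Q || R)) = 3 || 2 = 3
(((P && R) || (Q -> Q)) -> ((R && P) || (Q && Q))) || (((P && P) || !R) || ((P -> Q) && (Q || R))) = 0 || 3 = 3
No assignment yields a value below 3, so this is the minimum.

3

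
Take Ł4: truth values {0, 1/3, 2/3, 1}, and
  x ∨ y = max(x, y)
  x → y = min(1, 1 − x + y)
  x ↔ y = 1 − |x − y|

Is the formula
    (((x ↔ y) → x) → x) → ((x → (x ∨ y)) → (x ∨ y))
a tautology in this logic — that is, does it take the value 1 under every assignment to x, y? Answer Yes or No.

No

Counterexample: take x = 0, y = 0.
x ↔ y = 0 ↔ 0 = 1
(x ↔ y) → x = 1 → 0 = 0
((x ↔ y) → x) → x = 0 → 0 = 1
x ∨ y = 0 ∨ 0 = 0
x → (x ∨ y) = 0 → 0 = 1
x ∨ y = 0 ∨ 0 = 0
(x → (x ∨ y)) → (x ∨ y) = 1 → 0 = 0
(((x ↔ y) → x) → x) → ((x → (x ∨ y)) → (x ∨ y)) = 1 → 0 = 0
This gives 0 ≠ 1.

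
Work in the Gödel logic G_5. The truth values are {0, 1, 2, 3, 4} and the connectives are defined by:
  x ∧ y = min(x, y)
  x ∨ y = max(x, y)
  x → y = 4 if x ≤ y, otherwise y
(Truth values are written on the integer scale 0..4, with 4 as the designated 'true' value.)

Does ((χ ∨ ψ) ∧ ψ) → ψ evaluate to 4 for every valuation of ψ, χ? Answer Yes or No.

At ψ = 2, χ = 1, for instance:
χ ∨ ψ = 1 ∨ 2 = 2
(χ ∨ ψ) ∧ ψ = 2 ∧ 2 = 2
((χ ∨ ψ) ∧ ψ) → ψ = 2 → 2 = 4
and checking the remaining 24 assignments likewise gives ≥ 4 in every case.

Yes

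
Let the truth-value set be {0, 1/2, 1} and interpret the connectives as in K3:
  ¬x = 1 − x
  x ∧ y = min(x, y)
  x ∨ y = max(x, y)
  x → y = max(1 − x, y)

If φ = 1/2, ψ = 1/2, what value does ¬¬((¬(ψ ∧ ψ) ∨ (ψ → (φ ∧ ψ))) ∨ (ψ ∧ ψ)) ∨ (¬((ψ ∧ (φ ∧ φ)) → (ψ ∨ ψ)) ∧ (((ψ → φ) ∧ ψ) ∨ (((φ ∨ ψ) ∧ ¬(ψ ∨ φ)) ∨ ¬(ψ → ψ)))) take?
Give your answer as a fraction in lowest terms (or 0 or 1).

ψ ∧ ψ = 1/2 ∧ 1/2 = 1/2
¬(ψ ∧ ψ) = ¬1/2 = 1/2
φ ∧ ψ = 1/2 ∧ 1/2 = 1/2
ψ → (φ ∧ ψ) = 1/2 → 1/2 = 1/2
¬(ψ ∧ ψ) ∨ (ψ → (φ ∧ ψ)) = 1/2 ∨ 1/2 = 1/2
ψ ∧ ψ = 1/2 ∧ 1/2 = 1/2
(¬(ψ ∧ ψ) ∨ (ψ → (φ ∧ ψ))) ∨ (ψ ∧ ψ) = 1/2 ∨ 1/2 = 1/2
¬((¬(ψ ∧ ψ) ∨ (ψ → (φ ∧ ψ))) ∨ (ψ ∧ ψ)) = ¬1/2 = 1/2
¬¬((¬(ψ ∧ ψ) ∨ (ψ → (φ ∧ ψ))) ∨ (ψ ∧ ψ)) = ¬1/2 = 1/2
φ ∧ φ = 1/2 ∧ 1/2 = 1/2
ψ ∧ (φ ∧ φ) = 1/2 ∧ 1/2 = 1/2
ψ ∨ ψ = 1/2 ∨ 1/2 = 1/2
(ψ ∧ (φ ∧ φ)) → (ψ ∨ ψ) = 1/2 → 1/2 = 1/2
¬((ψ ∧ (φ ∧ φ)) → (ψ ∨ ψ)) = ¬1/2 = 1/2
ψ → φ = 1/2 → 1/2 = 1/2
(ψ → φ) ∧ ψ = 1/2 ∧ 1/2 = 1/2
φ ∨ ψ = 1/2 ∨ 1/2 = 1/2
ψ ∨ φ = 1/2 ∨ 1/2 = 1/2
¬(ψ ∨ φ) = ¬1/2 = 1/2
(φ ∨ ψ) ∧ ¬(ψ ∨ φ) = 1/2 ∧ 1/2 = 1/2
ψ → ψ = 1/2 → 1/2 = 1/2
¬(ψ → ψ) = ¬1/2 = 1/2
((φ ∨ ψ) ∧ ¬(ψ ∨ φ)) ∨ ¬(ψ → ψ) = 1/2 ∨ 1/2 = 1/2
((ψ → φ) ∧ ψ) ∨ (((φ ∨ ψ) ∧ ¬(ψ ∨ φ)) ∨ ¬(ψ → ψ)) = 1/2 ∨ 1/2 = 1/2
¬((ψ ∧ (φ ∧ φ)) → (ψ ∨ ψ)) ∧ (((ψ → φ) ∧ ψ) ∨ (((φ ∨ ψ) ∧ ¬(ψ ∨ φ)) ∨ ¬(ψ → ψ))) = 1/2 ∧ 1/2 = 1/2
¬¬((¬(ψ ∧ ψ) ∨ (ψ → (φ ∧ ψ))) ∨ (ψ ∧ ψ)) ∨ (¬((ψ ∧ (φ ∧ φ)) → (ψ ∨ ψ)) ∧ (((ψ → φ) ∧ ψ) ∨ (((φ ∨ ψ) ∧ ¬(ψ ∨ φ)) ∨ ¬(ψ → ψ)))) = 1/2 ∨ 1/2 = 1/2

1/2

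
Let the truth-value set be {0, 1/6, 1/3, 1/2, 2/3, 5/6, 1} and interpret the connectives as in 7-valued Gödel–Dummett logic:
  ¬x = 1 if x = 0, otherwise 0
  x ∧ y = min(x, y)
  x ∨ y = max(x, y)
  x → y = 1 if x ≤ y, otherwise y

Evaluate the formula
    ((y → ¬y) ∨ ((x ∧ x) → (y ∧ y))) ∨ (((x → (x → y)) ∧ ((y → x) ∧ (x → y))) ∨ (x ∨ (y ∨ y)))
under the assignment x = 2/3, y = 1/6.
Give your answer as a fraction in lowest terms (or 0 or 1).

2/3

¬y = ¬1/6 = 0
y → ¬y = 1/6 → 0 = 0
x ∧ x = 2/3 ∧ 2/3 = 2/3
y ∧ y = 1/6 ∧ 1/6 = 1/6
(x ∧ x) → (y ∧ y) = 2/3 → 1/6 = 1/6
(y → ¬y) ∨ ((x ∧ x) → (y ∧ y)) = 0 ∨ 1/6 = 1/6
x → y = 2/3 → 1/6 = 1/6
x → (x → y) = 2/3 → 1/6 = 1/6
y → x = 1/6 → 2/3 = 1
x → y = 2/3 → 1/6 = 1/6
(y → x) ∧ (x → y) = 1 ∧ 1/6 = 1/6
(x → (x → y)) ∧ ((y → x) ∧ (x → y)) = 1/6 ∧ 1/6 = 1/6
y ∨ y = 1/6 ∨ 1/6 = 1/6
x ∨ (y ∨ y) = 2/3 ∨ 1/6 = 2/3
((x → (x → y)) ∧ ((y → x) ∧ (x → y))) ∨ (x ∨ (y ∨ y)) = 1/6 ∨ 2/3 = 2/3
((y → ¬y) ∨ ((x ∧ x) → (y ∧ y))) ∨ (((x → (x → y)) ∧ ((y → x) ∧ (x → y))) ∨ (x ∨ (y ∨ y))) = 1/6 ∨ 2/3 = 2/3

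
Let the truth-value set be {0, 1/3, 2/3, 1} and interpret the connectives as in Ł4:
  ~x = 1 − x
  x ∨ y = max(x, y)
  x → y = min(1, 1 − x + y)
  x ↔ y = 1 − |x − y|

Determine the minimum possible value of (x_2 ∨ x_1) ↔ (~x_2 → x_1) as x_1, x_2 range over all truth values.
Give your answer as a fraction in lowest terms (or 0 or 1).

Take x_1 = 1/3, x_2 = 1/3:
x_2 ∨ x_1 = 1/3 ∨ 1/3 = 1/3
~x_2 = ~1/3 = 2/3
~x_2 → x_1 = 2/3 → 1/3 = 2/3
(x_2 ∨ x_1) ↔ (~x_2 → x_1) = 1/3 ↔ 2/3 = 2/3
No assignment yields a value below 2/3, so this is the minimum.

2/3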